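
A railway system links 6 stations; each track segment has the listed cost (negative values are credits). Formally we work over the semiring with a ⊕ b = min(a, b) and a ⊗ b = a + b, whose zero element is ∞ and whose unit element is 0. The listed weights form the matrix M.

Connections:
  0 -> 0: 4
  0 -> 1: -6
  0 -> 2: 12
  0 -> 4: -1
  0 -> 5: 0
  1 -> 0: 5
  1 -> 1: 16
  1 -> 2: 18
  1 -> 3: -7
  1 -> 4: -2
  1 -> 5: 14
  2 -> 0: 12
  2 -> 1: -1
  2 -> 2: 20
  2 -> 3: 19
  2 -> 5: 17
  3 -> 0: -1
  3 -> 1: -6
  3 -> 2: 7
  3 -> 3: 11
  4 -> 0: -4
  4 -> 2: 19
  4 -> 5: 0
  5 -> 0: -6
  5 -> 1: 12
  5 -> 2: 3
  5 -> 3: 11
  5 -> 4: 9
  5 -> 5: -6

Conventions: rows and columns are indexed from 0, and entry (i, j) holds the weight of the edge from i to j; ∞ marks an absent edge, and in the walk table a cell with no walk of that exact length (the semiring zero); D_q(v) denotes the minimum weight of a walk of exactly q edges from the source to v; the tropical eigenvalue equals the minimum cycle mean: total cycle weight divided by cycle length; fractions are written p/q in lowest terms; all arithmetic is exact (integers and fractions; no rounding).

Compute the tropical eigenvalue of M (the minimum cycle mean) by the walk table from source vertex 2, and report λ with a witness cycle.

q=0: [∞, ∞, 0, ∞, ∞, ∞]
q=1: [12, -1, 20, 19, ∞, 17]
q=2: [4, 6, 17, -8, -3, 11]
q=3: [-9, -14, -1, -1, 3, -3]
q=4: [-9, -15, 0, -21, -16, -9]
q=5: [-22, -27, -14, -22, -17, -16]
q=6: [-23, -28, -15, -34, -29, -22]
Optimal cycle mean attained by: cycle 1->3->1, total (-7) + (-6), length 2.
Answer: λ = -13/2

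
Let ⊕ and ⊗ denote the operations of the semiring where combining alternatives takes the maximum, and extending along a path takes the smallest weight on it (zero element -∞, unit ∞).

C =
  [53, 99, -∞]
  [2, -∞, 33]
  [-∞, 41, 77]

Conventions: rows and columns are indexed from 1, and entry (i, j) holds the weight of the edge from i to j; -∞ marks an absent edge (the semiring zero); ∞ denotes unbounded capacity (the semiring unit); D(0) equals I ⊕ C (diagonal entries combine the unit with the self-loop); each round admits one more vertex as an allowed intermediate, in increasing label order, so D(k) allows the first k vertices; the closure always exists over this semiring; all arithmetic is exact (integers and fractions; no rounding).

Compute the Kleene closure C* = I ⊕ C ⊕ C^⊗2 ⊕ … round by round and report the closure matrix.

D(0):
  [∞, 99, -∞]
  [2, ∞, 33]
  [-∞, 41, ∞]
D(1):
  [∞, 99, -∞]
  [2, ∞, 33]
  [-∞, 41, ∞]
D(2):
  [∞, 99, 33]
  [2, ∞, 33]
  [2, 41, ∞]
D(3):
  [∞, 99, 33]
  [2, ∞, 33]
  [2, 41, ∞]
Answer: C* = [[∞, 99, 33], [2, ∞, 33], [2, 41, ∞]]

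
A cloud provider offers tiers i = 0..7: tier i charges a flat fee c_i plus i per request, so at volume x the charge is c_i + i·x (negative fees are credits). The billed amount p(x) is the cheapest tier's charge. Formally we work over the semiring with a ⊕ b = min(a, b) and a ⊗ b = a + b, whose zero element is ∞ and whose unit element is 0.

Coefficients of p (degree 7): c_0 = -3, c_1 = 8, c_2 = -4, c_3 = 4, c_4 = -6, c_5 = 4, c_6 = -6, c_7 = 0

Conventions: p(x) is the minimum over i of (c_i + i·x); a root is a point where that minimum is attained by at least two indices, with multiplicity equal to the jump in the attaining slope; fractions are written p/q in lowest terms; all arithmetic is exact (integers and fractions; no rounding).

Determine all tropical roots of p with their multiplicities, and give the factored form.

hull edge (i=0, c=-3) to (i=4, c=-6): slope -3/4, span 4
hull edge (i=4, c=-6) to (i=6, c=-6): slope 0, span 2
hull edge (i=6, c=-6) to (i=7, c=0): slope 6, span 1
Factored form: p(x) = 0 ⊗ (x ⊕ (-6)) ⊗ (x ⊕ 0) ⊗ (x ⊕ 0) ⊗ (x ⊕ 3/4) ⊗ (x ⊕ 3/4) ⊗ (x ⊕ 3/4) ⊗ (x ⊕ 3/4)
Answer: roots = -6 (mult 1), 0 (mult 2), 3/4 (mult 4)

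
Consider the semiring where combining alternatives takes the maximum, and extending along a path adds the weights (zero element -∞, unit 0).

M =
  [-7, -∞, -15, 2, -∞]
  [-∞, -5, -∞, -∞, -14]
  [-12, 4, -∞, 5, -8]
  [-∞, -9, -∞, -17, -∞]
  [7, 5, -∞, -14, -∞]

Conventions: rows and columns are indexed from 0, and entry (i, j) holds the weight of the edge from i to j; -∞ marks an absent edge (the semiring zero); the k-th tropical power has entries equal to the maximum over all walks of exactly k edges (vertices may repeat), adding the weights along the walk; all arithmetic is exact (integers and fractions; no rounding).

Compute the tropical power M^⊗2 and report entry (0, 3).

M^⊗2:
  [-14, -7, -22, -5, -23]
  [-7, -9, -∞, -28, -19]
  [-1, -1, -27, -10, -10]
  [-∞, -14, -∞, -34, -23]
  [0, 0, -8, 9, -9]
Key observation: the optimum is the walk 0->0->3, with weight (-7) + 2 = -5.
Optimal value attained by: walk 0->0->3.
Answer: (M^⊗2)[0][3] = -5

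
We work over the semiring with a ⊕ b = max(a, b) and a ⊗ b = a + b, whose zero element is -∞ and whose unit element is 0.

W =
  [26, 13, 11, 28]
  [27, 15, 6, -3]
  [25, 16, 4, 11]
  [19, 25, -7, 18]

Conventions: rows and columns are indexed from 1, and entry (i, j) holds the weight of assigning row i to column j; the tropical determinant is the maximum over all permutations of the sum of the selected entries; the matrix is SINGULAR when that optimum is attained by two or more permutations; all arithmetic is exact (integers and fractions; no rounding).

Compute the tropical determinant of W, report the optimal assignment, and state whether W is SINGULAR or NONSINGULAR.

σ = (1, 2, 3, 4): 26 + 15 + 4 + 18 = 63
σ = (1, 2, 4, 3): 26 + 15 + 11 + (-7) = 45
σ = (1, 3, 2, 4): 26 + 6 + 16 + 18 = 66
σ = (1, 3, 4, 2): 26 + 6 + 11 + 25 = 68
σ = (1, 4, 2, 3): 26 + (-3) + 16 + (-7) = 32
σ = (1, 4, 3, 2): 26 + (-3) + 4 + 25 = 52
σ = (2, 1, 3, 4): 13 + 27 + 4 + 18 = 62
σ = (2, 1, 4, 3): 13 + 27 + 11 + (-7) = 44
σ = (2, 3, 1, 4): 13 + 6 + 25 + 18 = 62
σ = (2, 3, 4, 1): 13 + 6 + 11 + 19 = 49
σ = (2, 4, 1, 3): 13 + (-3) + 25 + (-7) = 28
σ = (2, 4, 3, 1): 13 + (-3) + 4 + 19 = 33
σ = (3, 1, 2, 4): 11 + 27 + 16 + 18 = 72
σ = (3, 1, 4, 2): 11 + 27 + 11 + 25 = 74
σ = (3, 2, 1, 4): 11 + 15 + 25 + 18 = 69
σ = (3, 2, 4, 1): 11 + 15 + 11 + 19 = 56
σ = (3, 4, 1, 2): 11 + (-3) + 25 + 25 = 58
σ = (3, 4, 2, 1): 11 + (-3) + 16 + 19 = 43
σ = (4, 1, 2, 3): 28 + 27 + 16 + (-7) = 64
σ = (4, 1, 3, 2): 28 + 27 + 4 + 25 = 84
σ = (4, 2, 1, 3): 28 + 15 + 25 + (-7) = 61
σ = (4, 2, 3, 1): 28 + 15 + 4 + 19 = 66
σ = (4, 3, 1, 2): 28 + 6 + 25 + 25 = 84
σ = (4, 3, 2, 1): 28 + 6 + 16 + 19 = 69
Optimal value attained by: σ = (4, 1, 3, 2).
Answer: det⊕(W) = 84; verdict: SINGULAR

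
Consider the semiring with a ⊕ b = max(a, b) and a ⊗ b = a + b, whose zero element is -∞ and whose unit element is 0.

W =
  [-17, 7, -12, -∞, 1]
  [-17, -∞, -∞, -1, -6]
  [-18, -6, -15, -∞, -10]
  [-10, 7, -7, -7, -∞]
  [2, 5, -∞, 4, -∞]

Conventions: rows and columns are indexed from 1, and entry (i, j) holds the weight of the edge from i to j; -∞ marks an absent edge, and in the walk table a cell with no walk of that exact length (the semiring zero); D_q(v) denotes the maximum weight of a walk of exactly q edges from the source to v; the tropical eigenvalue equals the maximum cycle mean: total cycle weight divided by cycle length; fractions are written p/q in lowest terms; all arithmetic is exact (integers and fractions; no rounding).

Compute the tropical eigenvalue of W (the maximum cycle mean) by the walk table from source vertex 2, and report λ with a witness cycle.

q=0: [-∞, 0, -∞, -∞, -∞]
q=1: [-17, -∞, -∞, -1, -6]
q=2: [-4, 6, -8, -2, -16]
q=3: [-11, 5, -9, 5, 0]
q=4: [2, 12, -2, 4, -1]
q=5: [1, 11, -3, 11, 6]
Optimal cycle mean attained by: cycle 2->4->2, total (-1) + 7, length 2.
Answer: λ = 3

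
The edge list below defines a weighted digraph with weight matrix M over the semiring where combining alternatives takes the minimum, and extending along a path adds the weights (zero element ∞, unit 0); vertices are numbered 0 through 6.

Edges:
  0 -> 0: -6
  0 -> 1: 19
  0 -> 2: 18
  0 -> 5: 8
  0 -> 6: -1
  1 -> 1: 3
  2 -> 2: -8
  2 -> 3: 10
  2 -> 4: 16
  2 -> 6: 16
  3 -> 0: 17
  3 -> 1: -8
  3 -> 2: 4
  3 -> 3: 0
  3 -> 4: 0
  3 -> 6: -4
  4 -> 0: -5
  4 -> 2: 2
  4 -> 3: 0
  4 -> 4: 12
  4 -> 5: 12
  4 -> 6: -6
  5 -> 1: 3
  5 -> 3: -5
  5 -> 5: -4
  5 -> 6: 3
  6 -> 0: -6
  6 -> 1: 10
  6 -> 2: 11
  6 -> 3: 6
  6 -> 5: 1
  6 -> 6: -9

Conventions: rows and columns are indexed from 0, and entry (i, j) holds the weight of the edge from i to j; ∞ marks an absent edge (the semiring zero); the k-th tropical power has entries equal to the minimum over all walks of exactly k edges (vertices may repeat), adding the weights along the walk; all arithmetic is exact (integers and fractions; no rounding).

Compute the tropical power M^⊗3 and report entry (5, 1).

M^⊗2:
  [-12, 9, 10, 3, 34, 0, -10]
  [∞, 6, ∞, ∞, ∞, ∞, ∞]
  [10, 2, -16, 2, 8, 17, 6]
  [-10, -8, -4, 0, 0, -3, -13]
  [-12, -8, -6, 0, 0, -5, -15]
  [-3, -13, -1, -9, -5, -8, -9]
  [-15, -2, 2, -4, 6, -8, -18]
M^⊗3:
  [-18, -5, 1, -5, 3, -9, -19]
  [∞, 9, ∞, ∞, ∞, ∞, ∞]
  [0, -6, -24, -6, 0, 7, -3]
  [-19, -8, -12, -8, 0, -12, -22]
  [-21, -8, -14, -10, 0, -14, -24]
  [-15, -17, -9, -13, -9, -12, -18]
  [-24, -12, -7, -13, -4, -17, -27]
Key observation: the optimum is the walk 5->5->3->1, with weight (-4) + (-5) + (-8) = -17.
Optimal value attained by: walk 5->5->3->1.
Answer: (M^⊗3)[5][1] = -17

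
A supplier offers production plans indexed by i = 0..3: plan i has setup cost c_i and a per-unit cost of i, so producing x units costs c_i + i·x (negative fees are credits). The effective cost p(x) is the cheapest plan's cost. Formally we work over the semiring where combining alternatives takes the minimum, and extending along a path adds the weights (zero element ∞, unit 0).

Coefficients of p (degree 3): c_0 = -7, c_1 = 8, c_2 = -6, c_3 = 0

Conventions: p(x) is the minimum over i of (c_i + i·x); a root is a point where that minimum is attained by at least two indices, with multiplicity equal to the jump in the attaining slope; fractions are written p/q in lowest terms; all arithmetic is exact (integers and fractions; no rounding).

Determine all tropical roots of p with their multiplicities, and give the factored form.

hull edge (i=0, c=-7) to (i=2, c=-6): slope 1/2, span 2
hull edge (i=2, c=-6) to (i=3, c=0): slope 6, span 1
Factored form: p(x) = 0 ⊗ (x ⊕ (-6)) ⊗ (x ⊕ (-1/2)) ⊗ (x ⊕ (-1/2))
Answer: roots = -6 (mult 1), -1/2 (mult 2)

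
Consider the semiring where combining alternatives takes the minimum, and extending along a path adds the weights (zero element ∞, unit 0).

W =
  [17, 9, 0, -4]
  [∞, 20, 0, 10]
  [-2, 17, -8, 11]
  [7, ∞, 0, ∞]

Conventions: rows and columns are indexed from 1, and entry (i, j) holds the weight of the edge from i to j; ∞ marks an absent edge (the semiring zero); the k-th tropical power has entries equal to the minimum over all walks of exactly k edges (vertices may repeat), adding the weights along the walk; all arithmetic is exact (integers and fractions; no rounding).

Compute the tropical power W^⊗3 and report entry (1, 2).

W^⊗2:
  [-2, 17, -8, 11]
  [-2, 17, -8, 11]
  [-10, 7, -16, -6]
  [-2, 16, -8, 3]
W^⊗3:
  [-10, 7, -16, -6]
  [-10, 7, -16, -6]
  [-18, -1, -24, -14]
  [-10, 7, -16, -6]
Key observation: the optimum is the walk 1->3->1->2, with weight 0 + (-2) + 9 = 7.
Optimal value attained by: walk 1->3->1->2.
Answer: (W^⊗3)[1][2] = 7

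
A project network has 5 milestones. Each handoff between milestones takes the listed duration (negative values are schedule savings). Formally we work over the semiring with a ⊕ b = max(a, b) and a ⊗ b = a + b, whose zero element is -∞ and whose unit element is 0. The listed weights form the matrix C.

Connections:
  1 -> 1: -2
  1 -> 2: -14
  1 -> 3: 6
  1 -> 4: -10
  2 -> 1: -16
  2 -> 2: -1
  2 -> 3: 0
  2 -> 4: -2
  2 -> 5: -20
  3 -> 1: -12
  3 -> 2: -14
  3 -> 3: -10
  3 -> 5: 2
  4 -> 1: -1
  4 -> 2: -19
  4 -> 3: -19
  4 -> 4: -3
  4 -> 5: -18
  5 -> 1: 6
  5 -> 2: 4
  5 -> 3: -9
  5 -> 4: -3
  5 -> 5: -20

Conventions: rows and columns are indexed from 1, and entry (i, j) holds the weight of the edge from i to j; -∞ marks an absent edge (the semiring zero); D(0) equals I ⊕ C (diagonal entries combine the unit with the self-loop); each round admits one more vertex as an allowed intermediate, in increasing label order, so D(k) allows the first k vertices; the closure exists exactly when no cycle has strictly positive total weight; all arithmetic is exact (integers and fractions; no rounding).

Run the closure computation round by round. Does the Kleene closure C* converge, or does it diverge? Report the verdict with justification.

D(0):
  [0, -14, 6, -10, -∞]
  [-16, 0, 0, -2, -20]
  [-12, -14, 0, -∞, 2]
  [-1, -19, -19, 0, -18]
  [6, 4, -9, -3, 0]
D(1):
  [0, -14, 6, -10, -∞]
  [-16, 0, 0, -2, -20]
  [-12, -14, 0, -22, 2]
  [-1, -15, 5, 0, -18]
  [6, 4, 12, -3, 0]
D(2):
  [0, -14, 6, -10, -34]
  [-16, 0, 0, -2, -20]
  [-12, -14, 0, -16, 2]
  [-1, -15, 5, 0, -18]
  [6, 4, 12, 2, 0]
Detection: at round 3, diagonal entry (5, 5) turns strictly positive.
Key observation: the cycle 5->1->3->5 has total weight 6 + 6 + 2, which is strictly positive.
Answer: DIVERGES — positive cycle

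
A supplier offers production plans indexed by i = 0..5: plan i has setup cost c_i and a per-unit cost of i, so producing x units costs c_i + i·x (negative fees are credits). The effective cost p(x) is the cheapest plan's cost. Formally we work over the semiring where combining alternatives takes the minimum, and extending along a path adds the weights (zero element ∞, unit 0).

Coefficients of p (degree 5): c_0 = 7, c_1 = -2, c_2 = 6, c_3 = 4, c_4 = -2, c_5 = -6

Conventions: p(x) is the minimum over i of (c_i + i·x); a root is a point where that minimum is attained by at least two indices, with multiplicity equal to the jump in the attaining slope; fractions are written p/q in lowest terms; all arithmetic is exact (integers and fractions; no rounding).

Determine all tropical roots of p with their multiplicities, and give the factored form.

hull edge (i=0, c=7) to (i=1, c=-2): slope -9, span 1
hull edge (i=1, c=-2) to (i=5, c=-6): slope -1, span 4
Factored form: p(x) = -6 ⊗ (x ⊕ 1) ⊗ (x ⊕ 1) ⊗ (x ⊕ 1) ⊗ (x ⊕ 1) ⊗ (x ⊕ 9)
Answer: roots = 1 (mult 4), 9 (mult 1)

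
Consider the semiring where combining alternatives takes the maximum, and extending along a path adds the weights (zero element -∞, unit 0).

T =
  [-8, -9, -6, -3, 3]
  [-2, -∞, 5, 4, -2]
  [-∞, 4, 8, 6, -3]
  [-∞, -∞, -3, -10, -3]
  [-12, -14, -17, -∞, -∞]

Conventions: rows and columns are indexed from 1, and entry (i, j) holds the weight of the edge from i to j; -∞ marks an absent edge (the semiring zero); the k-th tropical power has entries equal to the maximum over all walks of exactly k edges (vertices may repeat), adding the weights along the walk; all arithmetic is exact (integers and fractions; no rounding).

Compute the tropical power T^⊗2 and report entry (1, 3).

T^⊗2:
  [-9, -2, 2, 0, -5]
  [-10, 9, 13, 11, 2]
  [2, 12, 16, 14, 5]
  [-15, 1, 5, 3, -6]
  [-16, -13, -9, -10, -9]
Key observation: the optimum is the walk 1->3->3, with weight (-6) + 8 = 2.
Optimal value attained by: walk 1->3->3.
Answer: (T^⊗2)[1][3] = 2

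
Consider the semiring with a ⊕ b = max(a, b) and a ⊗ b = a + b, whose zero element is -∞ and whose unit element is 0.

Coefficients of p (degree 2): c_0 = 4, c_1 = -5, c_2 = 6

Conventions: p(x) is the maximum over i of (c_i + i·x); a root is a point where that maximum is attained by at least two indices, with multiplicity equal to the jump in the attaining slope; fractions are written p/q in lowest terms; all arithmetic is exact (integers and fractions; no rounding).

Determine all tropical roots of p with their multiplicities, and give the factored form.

hull edge (i=0, c=4) to (i=2, c=6): slope 1, span 2
Factored form: p(x) = 6 ⊗ (x ⊕ (-1)) ⊗ (x ⊕ (-1))
Answer: roots = -1 (mult 2)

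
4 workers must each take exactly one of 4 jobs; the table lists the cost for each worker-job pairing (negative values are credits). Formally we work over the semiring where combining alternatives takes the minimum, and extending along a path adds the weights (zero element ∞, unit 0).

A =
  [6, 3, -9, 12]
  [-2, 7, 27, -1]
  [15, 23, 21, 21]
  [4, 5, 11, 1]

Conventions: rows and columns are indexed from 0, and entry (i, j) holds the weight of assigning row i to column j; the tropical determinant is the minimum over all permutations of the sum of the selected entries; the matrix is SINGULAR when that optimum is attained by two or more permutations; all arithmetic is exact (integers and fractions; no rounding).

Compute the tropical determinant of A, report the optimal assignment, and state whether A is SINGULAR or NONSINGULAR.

σ = (0, 1, 2, 3): 6 + 7 + 21 + 1 = 35
σ = (0, 1, 3, 2): 6 + 7 + 21 + 11 = 45
σ = (0, 2, 1, 3): 6 + 27 + 23 + 1 = 57
σ = (0, 2, 3, 1): 6 + 27 + 21 + 5 = 59
σ = (0, 3, 1, 2): 6 + (-1) + 23 + 11 = 39
σ = (0, 3, 2, 1): 6 + (-1) + 21 + 5 = 31
σ = (1, 0, 2, 3): 3 + (-2) + 21 + 1 = 23
σ = (1, 0, 3, 2): 3 + (-2) + 21 + 11 = 33
σ = (1, 2, 0, 3): 3 + 27 + 15 + 1 = 46
σ = (1, 2, 3, 0): 3 + 27 + 21 + 4 = 55
σ = (1, 3, 0, 2): 3 + (-1) + 15 + 11 = 28
σ = (1, 3, 2, 0): 3 + (-1) + 21 + 4 = 27
σ = (2, 0, 1, 3): (-9) + (-2) + 23 + 1 = 13
σ = (2, 0, 3, 1): (-9) + (-2) + 21 + 5 = 15
σ = (2, 1, 0, 3): (-9) + 7 + 15 + 1 = 14
σ = (2, 1, 3, 0): (-9) + 7 + 21 + 4 = 23
σ = (2, 3, 0, 1): (-9) + (-1) + 15 + 5 = 10
σ = (2, 3, 1, 0): (-9) + (-1) + 23 + 4 = 17
σ = (3, 0, 1, 2): 12 + (-2) + 23 + 11 = 44
σ = (3, 0, 2, 1): 12 + (-2) + 21 + 5 = 36
σ = (3, 1, 0, 2): 12 + 7 + 15 + 11 = 45
σ = (3, 1, 2, 0): 12 + 7 + 21 + 4 = 44
σ = (3, 2, 0, 1): 12 + 27 + 15 + 5 = 59
σ = (3, 2, 1, 0): 12 + 27 + 23 + 4 = 66
Optimal value attained by: σ = (2, 3, 0, 1).
Answer: det⊕(A) = 10; verdict: NONSINGULAR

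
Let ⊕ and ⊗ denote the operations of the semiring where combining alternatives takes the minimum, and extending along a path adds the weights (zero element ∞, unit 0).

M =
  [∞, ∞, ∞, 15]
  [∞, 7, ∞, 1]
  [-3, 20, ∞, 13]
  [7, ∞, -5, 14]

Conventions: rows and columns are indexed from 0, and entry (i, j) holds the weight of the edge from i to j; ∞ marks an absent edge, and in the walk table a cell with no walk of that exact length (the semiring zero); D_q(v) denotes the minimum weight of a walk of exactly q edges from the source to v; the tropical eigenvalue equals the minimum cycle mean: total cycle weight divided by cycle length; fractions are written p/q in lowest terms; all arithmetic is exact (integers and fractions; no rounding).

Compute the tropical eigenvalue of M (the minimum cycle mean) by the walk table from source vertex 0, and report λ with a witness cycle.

q=0: [0, ∞, ∞, ∞]
q=1: [∞, ∞, ∞, 15]
q=2: [22, ∞, 10, 29]
q=3: [7, 30, 24, 23]
q=4: [21, 37, 18, 22]
Optimal cycle mean attained by: cycle 0->3->2->0, total 15 + (-5) + (-3), length 3.
Answer: λ = 7/3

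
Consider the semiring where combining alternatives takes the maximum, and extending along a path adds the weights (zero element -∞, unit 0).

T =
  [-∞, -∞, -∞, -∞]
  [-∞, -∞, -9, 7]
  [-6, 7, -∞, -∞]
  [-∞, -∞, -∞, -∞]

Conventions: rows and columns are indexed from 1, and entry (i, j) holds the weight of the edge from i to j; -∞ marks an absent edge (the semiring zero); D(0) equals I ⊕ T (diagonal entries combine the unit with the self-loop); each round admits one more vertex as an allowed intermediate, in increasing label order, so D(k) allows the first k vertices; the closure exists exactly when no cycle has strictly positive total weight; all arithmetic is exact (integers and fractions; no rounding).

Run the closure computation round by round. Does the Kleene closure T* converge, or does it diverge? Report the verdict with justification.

D(0):
  [0, -∞, -∞, -∞]
  [-∞, 0, -9, 7]
  [-6, 7, 0, -∞]
  [-∞, -∞, -∞, 0]
D(1):
  [0, -∞, -∞, -∞]
  [-∞, 0, -9, 7]
  [-6, 7, 0, -∞]
  [-∞, -∞, -∞, 0]
D(2):
  [0, -∞, -∞, -∞]
  [-∞, 0, -9, 7]
  [-6, 7, 0, 14]
  [-∞, -∞, -∞, 0]
D(3):
  [0, -∞, -∞, -∞]
  [-15, 0, -9, 7]
  [-6, 7, 0, 14]
  [-∞, -∞, -∞, 0]
D(4):
  [0, -∞, -∞, -∞]
  [-15, 0, -9, 7]
  [-6, 7, 0, 14]
  [-∞, -∞, -∞, 0]
Key observation: every diagonal entry stays at the unit through all rounds, so no improving cycle exists.
Answer: CONVERGES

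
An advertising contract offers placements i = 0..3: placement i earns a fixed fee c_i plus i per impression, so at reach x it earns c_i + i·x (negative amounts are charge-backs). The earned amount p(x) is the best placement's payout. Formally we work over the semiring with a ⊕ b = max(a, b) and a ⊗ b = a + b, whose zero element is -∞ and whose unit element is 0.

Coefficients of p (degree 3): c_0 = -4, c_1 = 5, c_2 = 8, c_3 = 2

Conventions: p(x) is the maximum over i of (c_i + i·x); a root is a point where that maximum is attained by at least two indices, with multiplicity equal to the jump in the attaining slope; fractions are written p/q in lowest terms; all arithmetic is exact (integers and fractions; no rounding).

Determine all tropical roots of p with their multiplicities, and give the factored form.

hull edge (i=0, c=-4) to (i=1, c=5): slope 9, span 1
hull edge (i=1, c=5) to (i=2, c=8): slope 3, span 1
hull edge (i=2, c=8) to (i=3, c=2): slope -6, span 1
Factored form: p(x) = 2 ⊗ (x ⊕ (-9)) ⊗ (x ⊕ (-3)) ⊗ (x ⊕ 6)
Answer: roots = -9 (mult 1), -3 (mult 1), 6 (mult 1)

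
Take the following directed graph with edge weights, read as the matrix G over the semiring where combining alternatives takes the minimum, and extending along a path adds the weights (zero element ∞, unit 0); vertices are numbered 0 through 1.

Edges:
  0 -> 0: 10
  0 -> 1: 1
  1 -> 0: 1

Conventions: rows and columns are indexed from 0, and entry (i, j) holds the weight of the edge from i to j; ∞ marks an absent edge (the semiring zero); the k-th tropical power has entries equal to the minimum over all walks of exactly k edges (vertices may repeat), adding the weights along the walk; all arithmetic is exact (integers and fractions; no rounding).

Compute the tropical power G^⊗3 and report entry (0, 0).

G^⊗2:
  [2, 11]
  [11, 2]
G^⊗3:
  [12, 3]
  [3, 12]
Key observation: the optimum is the walk 0->0->1->0, with weight 10 + 1 + 1 = 12.
Optimal value attained by: walk 0->0->1->0.
Answer: (G^⊗3)[0][0] = 12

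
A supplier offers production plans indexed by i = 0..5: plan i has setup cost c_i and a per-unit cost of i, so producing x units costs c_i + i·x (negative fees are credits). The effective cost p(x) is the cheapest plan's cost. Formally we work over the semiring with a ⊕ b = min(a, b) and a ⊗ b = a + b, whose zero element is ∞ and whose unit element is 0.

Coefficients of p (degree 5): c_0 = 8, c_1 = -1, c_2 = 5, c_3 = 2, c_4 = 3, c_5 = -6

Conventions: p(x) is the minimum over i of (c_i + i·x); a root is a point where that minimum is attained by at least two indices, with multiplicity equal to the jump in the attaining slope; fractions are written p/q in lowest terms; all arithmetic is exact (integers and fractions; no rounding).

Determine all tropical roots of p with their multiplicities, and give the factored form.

hull edge (i=0, c=8) to (i=1, c=-1): slope -9, span 1
hull edge (i=1, c=-1) to (i=5, c=-6): slope -5/4, span 4
Factored form: p(x) = -6 ⊗ (x ⊕ 5/4) ⊗ (x ⊕ 5/4) ⊗ (x ⊕ 5/4) ⊗ (x ⊕ 5/4) ⊗ (x ⊕ 9)
Answer: roots = 5/4 (mult 4), 9 (mult 1)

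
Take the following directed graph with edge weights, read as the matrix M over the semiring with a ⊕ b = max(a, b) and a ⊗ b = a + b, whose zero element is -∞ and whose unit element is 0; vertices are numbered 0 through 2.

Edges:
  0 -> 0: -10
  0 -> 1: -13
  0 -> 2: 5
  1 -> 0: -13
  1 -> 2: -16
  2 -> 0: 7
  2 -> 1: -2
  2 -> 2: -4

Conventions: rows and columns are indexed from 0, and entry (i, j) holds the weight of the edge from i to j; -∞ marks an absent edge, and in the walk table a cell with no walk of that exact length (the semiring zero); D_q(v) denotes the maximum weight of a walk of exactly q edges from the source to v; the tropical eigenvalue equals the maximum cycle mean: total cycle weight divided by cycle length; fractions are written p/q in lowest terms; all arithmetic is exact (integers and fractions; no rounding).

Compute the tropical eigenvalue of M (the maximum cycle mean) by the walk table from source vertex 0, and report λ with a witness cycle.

q=0: [0, -∞, -∞]
q=1: [-10, -13, 5]
q=2: [12, 3, 1]
q=3: [8, -1, 17]
Optimal cycle mean attained by: cycle 0->2->0, total 5 + 7, length 2.
Answer: λ = 6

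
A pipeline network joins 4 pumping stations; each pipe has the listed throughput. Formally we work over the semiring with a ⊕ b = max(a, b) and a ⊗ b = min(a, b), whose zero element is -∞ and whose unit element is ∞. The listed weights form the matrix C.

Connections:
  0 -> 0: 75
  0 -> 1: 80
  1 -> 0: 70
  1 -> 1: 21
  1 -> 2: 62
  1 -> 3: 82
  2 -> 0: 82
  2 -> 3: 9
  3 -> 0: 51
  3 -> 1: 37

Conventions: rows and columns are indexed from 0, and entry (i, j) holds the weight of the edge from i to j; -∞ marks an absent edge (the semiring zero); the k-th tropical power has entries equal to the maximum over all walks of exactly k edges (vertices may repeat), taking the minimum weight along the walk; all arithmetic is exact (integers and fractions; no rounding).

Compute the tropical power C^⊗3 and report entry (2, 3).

C^⊗2:
  [75, 75, 62, 80]
  [70, 70, 21, 21]
  [75, 80, -∞, -∞]
  [51, 51, 37, 37]
C^⊗3:
  [75, 75, 62, 75]
  [70, 70, 62, 70]
  [75, 75, 62, 80]
  [51, 51, 51, 51]
Key observation: the optimum is the walk 2->0->1->3, with weight 82 min 80 min 82 = 80.
Optimal value attained by: walk 2->0->1->3.
Answer: (C^⊗3)[2][3] = 80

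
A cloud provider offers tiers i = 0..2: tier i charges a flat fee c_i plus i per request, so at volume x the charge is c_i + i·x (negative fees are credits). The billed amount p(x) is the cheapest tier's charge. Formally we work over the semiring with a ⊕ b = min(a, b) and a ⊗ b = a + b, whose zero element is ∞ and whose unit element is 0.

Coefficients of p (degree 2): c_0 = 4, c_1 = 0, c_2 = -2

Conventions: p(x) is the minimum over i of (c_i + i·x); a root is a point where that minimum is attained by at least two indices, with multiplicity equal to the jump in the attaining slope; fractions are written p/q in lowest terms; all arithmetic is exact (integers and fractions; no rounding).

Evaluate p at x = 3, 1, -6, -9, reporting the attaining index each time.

p(3) = min(4+0·3=4, 0+1·3=3, -2+2·3=4) = 3 (attained by i=1)
p(1) = min(4+0·1=4, 0+1·1=1, -2+2·1=0) = 0 (attained by i=2)
p(-6) = min(4+0·(-6)=4, 0+1·(-6)=-6, -2+2·(-6)=-14) = -14 (attained by i=2)
p(-9) = min(4+0·(-9)=4, 0+1·(-9)=-9, -2+2·(-9)=-20) = -20 (attained by i=2)
Answer: p(3) = 3; p(1) = 0; p(-6) = -14; p(-9) = -20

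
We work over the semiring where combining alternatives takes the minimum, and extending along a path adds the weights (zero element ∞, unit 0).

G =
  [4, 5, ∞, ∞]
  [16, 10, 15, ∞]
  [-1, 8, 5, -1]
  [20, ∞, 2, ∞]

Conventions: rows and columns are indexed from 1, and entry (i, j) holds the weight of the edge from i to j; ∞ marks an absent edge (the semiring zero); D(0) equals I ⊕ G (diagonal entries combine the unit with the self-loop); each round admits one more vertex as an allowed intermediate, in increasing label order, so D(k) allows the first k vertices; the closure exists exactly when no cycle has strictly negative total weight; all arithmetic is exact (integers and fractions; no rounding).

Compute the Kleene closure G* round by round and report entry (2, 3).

D(0):
  [0, 5, ∞, ∞]
  [16, 0, 15, ∞]
  [-1, 8, 0, -1]
  [20, ∞, 2, 0]
D(1):
  [0, 5, ∞, ∞]
  [16, 0, 15, ∞]
  [-1, 4, 0, -1]
  [20, 25, 2, 0]
D(2):
  [0, 5, 20, ∞]
  [16, 0, 15, ∞]
  [-1, 4, 0, -1]
  [20, 25, 2, 0]
D(3):
  [0, 5, 20, 19]
  [14, 0, 15, 14]
  [-1, 4, 0, -1]
  [1, 6, 2, 0]
D(4):
  [0, 5, 20, 19]
  [14, 0, 15, 14]
  [-1, 4, 0, -1]
  [1, 6, 2, 0]
Answer: G*[2][3] = 15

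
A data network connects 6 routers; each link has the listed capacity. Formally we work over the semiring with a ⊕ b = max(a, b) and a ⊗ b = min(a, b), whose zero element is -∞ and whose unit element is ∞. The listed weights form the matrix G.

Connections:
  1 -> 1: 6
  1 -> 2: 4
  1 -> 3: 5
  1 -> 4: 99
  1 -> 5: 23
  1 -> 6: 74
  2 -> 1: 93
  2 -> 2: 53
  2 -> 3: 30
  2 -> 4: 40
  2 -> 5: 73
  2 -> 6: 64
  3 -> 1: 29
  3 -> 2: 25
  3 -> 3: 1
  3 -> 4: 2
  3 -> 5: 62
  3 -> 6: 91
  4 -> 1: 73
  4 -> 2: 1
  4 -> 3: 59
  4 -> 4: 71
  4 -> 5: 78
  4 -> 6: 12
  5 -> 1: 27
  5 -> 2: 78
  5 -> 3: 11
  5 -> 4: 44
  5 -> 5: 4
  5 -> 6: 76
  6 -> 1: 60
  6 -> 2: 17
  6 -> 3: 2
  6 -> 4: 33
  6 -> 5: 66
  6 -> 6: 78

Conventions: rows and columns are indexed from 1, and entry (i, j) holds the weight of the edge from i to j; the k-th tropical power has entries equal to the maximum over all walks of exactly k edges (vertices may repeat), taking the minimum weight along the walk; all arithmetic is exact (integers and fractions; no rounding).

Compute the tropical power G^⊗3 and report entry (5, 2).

G^⊗2:
  [73, 23, 59, 71, 78, 74]
  [60, 73, 40, 93, 64, 74]
  [60, 62, 25, 44, 66, 78]
  [71, 78, 59, 73, 71, 76]
  [78, 53, 44, 44, 73, 76]
  [60, 66, 33, 60, 66, 78]
G^⊗3:
  [71, 78, 59, 73, 71, 76]
  [73, 64, 59, 71, 78, 74]
  [62, 66, 44, 60, 66, 78]
  [78, 71, 59, 71, 73, 76]
  [60, 73, 44, 78, 66, 76]
  [66, 66, 59, 60, 66, 78]
Key observation: the optimum is the walk 5->2->5->2, with weight 78 min 73 min 78 = 73.
Optimal value attained by: walk 5->2->5->2.
Answer: (G^⊗3)[5][2] = 73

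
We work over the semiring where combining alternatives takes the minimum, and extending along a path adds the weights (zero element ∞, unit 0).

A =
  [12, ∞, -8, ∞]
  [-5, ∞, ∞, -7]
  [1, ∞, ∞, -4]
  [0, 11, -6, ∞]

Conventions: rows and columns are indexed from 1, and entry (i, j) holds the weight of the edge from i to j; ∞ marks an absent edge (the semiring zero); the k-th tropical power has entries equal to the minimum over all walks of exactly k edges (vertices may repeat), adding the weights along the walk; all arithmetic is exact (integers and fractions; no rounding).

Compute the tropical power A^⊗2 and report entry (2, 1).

A^⊗2:
  [-7, ∞, 4, -12]
  [-7, 4, -13, ∞]
  [-4, 7, -10, ∞]
  [-5, ∞, -8, -10]
Key observation: the optimum is the walk 2->4->1, with weight (-7) + 0 = -7.
Optimal value attained by: walk 2->4->1.
Answer: (A^⊗2)[2][1] = -7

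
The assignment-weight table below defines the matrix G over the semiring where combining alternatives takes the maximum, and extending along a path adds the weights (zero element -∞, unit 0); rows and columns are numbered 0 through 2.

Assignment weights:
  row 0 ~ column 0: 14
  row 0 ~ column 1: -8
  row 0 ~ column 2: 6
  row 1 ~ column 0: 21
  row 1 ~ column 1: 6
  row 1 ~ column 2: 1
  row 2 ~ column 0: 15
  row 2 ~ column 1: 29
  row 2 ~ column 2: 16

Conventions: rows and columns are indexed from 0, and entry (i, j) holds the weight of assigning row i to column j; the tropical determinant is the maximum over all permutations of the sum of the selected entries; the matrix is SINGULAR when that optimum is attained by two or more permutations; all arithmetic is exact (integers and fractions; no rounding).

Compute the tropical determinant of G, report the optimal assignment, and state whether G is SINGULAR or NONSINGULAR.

σ = (0, 1, 2): 14 + 6 + 16 = 36
σ = (0, 2, 1): 14 + 1 + 29 = 44
σ = (1, 0, 2): (-8) + 21 + 16 = 29
σ = (1, 2, 0): (-8) + 1 + 15 = 8
σ = (2, 0, 1): 6 + 21 + 29 = 56
σ = (2, 1, 0): 6 + 6 + 15 = 27
Optimal value attained by: σ = (2, 0, 1).
Answer: det⊕(G) = 56; verdict: NONSINGULAR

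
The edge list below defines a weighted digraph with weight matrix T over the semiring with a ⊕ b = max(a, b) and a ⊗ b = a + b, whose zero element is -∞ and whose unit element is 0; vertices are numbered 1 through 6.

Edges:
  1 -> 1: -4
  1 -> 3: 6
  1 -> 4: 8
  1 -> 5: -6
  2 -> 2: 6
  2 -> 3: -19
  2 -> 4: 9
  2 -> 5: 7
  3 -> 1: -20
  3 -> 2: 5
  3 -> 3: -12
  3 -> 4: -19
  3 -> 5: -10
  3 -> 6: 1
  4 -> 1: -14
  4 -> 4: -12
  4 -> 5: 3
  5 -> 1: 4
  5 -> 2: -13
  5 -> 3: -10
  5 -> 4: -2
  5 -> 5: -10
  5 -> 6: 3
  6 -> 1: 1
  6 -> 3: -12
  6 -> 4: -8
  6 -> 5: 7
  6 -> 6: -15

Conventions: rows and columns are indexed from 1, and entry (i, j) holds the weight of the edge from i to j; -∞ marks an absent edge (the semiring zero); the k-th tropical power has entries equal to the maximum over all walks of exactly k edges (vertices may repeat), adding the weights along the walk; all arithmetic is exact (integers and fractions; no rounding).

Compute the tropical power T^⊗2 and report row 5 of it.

T^⊗2:
  [-2, 11, 2, 4, 11, 7]
  [11, 12, -3, 15, 13, 10]
  [2, 11, -11, 14, 12, -7]
  [7, -10, -7, 1, -7, 6]
  [4, -5, 10, 12, 10, -7]
  [11, -6, 7, 9, -3, 10]
Answer: row 5 of T^⊗2 = [4, -5, 10, 12, 10, -7]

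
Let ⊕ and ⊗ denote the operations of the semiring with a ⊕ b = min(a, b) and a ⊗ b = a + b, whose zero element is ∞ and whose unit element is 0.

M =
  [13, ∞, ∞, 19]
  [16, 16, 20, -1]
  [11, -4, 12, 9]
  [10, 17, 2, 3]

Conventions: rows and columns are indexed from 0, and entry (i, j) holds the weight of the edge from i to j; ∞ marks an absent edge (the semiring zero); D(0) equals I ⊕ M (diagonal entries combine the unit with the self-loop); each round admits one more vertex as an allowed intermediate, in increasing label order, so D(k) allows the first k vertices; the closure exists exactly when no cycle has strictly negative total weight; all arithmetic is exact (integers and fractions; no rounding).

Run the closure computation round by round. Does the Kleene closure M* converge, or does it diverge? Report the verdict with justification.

D(0):
  [0, ∞, ∞, 19]
  [16, 0, 20, -1]
  [11, -4, 0, 9]
  [10, 17, 2, 0]
D(1):
  [0, ∞, ∞, 19]
  [16, 0, 20, -1]
  [11, -4, 0, 9]
  [10, 17, 2, 0]
D(2):
  [0, ∞, ∞, 19]
  [16, 0, 20, -1]
  [11, -4, 0, -5]
  [10, 17, 2, 0]
Detection: at round 3, diagonal entry (3, 3) turns strictly negative.
Key observation: the cycle 3->2->1->3 has total weight 2 + (-4) + (-1), which is strictly negative.
Answer: DIVERGES — negative cycle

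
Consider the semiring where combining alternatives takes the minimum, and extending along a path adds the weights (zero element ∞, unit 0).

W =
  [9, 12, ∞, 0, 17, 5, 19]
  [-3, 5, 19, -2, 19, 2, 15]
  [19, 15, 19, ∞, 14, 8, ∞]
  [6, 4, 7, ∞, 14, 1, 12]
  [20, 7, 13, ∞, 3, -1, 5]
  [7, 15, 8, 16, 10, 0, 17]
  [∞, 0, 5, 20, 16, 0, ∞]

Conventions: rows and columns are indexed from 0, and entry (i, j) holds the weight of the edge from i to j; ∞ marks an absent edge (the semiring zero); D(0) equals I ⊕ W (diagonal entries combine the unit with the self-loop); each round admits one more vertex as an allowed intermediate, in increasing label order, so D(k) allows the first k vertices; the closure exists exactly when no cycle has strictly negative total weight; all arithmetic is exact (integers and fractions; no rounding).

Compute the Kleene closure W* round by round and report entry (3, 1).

D(0):
  [0, 12, ∞, 0, 17, 5, 19]
  [-3, 0, 19, -2, 19, 2, 15]
  [19, 15, 0, ∞, 14, 8, ∞]
  [6, 4, 7, 0, 14, 1, 12]
  [20, 7, 13, ∞, 0, -1, 5]
  [7, 15, 8, 16, 10, 0, 17]
  [∞, 0, 5, 20, 16, 0, 0]
D(1):
  [0, 12, ∞, 0, 17, 5, 19]
  [-3, 0, 19, -3, 14, 2, 15]
  [19, 15, 0, 19, 14, 8, 38]
  [6, 4, 7, 0, 14, 1, 12]
  [20, 7, 13, 20, 0, -1, 5]
  [7, 15, 8, 7, 10, 0, 17]
  [∞, 0, 5, 20, 16, 0, 0]
D(2):
  [0, 12, 31, 0, 17, 5, 19]
  [-3, 0, 19, -3, 14, 2, 15]
  [12, 15, 0, 12, 14, 8, 30]
  [1, 4, 7, 0, 14, 1, 12]
  [4, 7, 13, 4, 0, -1, 5]
  [7, 15, 8, 7, 10, 0, 17]
  [-3, 0, 5, -3, 14, 0, 0]
D(3):
  [0, 12, 31, 0, 17, 5, 19]
  [-3, 0, 19, -3, 14, 2, 15]
  [12, 15, 0, 12, 14, 8, 30]
  [1, 4, 7, 0, 14, 1, 12]
  [4, 7, 13, 4, 0, -1, 5]
  [7, 15, 8, 7, 10, 0, 17]
  [-3, 0, 5, -3, 14, 0, 0]
D(4):
  [0, 4, 7, 0, 14, 1, 12]
  [-3, 0, 4, -3, 11, -2, 9]
  [12, 15, 0, 12, 14, 8, 24]
  [1, 4, 7, 0, 14, 1, 12]
  [4, 7, 11, 4, 0, -1, 5]
  [7, 11, 8, 7, 10, 0, 17]
  [-3, 0, 4, -3, 11, -2, 0]
D(5):
  [0, 4, 7, 0, 14, 1, 12]
  [-3, 0, 4, -3, 11, -2, 9]
  [12, 15, 0, 12, 14, 8, 19]
  [1, 4, 7, 0, 14, 1, 12]
  [4, 7, 11, 4, 0, -1, 5]
  [7, 11, 8, 7, 10, 0, 15]
  [-3, 0, 4, -3, 11, -2, 0]
D(6):
  [0, 4, 7, 0, 11, 1, 12]
  [-3, 0, 4, -3, 8, -2, 9]
  [12, 15, 0, 12, 14, 8, 19]
  [1, 4, 7, 0, 11, 1, 12]
  [4, 7, 7, 4, 0, -1, 5]
  [7, 11, 8, 7, 10, 0, 15]
  [-3, 0, 4, -3, 8, -2, 0]
D(7):
  [0, 4, 7, 0, 11, 1, 12]
  [-3, 0, 4, -3, 8, -2, 9]
  [12, 15, 0, 12, 14, 8, 19]
  [1, 4, 7, 0, 11, 1, 12]
  [2, 5, 7, 2, 0, -1, 5]
  [7, 11, 8, 7, 10, 0, 15]
  [-3, 0, 4, -3, 8, -2, 0]
Answer: W*[3][1] = 4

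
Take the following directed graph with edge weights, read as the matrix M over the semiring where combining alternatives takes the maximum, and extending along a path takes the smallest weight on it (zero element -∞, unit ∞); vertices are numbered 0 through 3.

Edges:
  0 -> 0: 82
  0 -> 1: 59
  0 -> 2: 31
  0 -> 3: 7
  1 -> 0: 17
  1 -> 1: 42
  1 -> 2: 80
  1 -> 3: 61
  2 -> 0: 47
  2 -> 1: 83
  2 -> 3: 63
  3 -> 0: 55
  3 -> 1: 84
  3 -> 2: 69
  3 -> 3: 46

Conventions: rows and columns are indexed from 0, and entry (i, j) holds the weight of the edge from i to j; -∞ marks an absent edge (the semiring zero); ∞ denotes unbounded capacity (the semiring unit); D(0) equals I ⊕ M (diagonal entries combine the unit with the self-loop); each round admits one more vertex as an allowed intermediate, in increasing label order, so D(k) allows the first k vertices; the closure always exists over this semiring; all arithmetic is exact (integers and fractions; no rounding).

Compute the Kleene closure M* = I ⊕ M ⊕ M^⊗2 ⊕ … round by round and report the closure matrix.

D(0):
  [∞, 59, 31, 7]
  [17, ∞, 80, 61]
  [47, 83, ∞, 63]
  [55, 84, 69, ∞]
D(1):
  [∞, 59, 31, 7]
  [17, ∞, 80, 61]
  [47, 83, ∞, 63]
  [55, 84, 69, ∞]
D(2):
  [∞, 59, 59, 59]
  [17, ∞, 80, 61]
  [47, 83, ∞, 63]
  [55, 84, 80, ∞]
D(3):
  [∞, 59, 59, 59]
  [47, ∞, 80, 63]
  [47, 83, ∞, 63]
  [55, 84, 80, ∞]
D(4):
  [∞, 59, 59, 59]
  [55, ∞, 80, 63]
  [55, 83, ∞, 63]
  [55, 84, 80, ∞]
Answer: M* = [[∞, 59, 59, 59], [55, ∞, 80, 63], [55, 83, ∞, 63], [55, 84, 80, ∞]]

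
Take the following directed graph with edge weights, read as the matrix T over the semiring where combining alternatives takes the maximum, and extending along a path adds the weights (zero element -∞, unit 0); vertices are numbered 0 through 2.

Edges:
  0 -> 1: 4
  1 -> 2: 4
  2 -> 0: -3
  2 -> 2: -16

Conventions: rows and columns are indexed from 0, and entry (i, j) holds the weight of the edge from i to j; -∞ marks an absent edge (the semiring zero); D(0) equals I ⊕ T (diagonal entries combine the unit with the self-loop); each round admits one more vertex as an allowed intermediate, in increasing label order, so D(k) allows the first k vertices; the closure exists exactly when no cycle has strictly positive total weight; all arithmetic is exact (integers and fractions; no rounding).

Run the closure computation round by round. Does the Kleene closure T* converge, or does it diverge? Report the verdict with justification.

D(0):
  [0, 4, -∞]
  [-∞, 0, 4]
  [-3, -∞, 0]
D(1):
  [0, 4, -∞]
  [-∞, 0, 4]
  [-3, 1, 0]
Detection: at round 2, diagonal entry (2, 2) turns strictly positive.
Key observation: the cycle 2->0->1->2 has total weight (-3) + 4 + 4, which is strictly positive.
Answer: DIVERGES — positive cycle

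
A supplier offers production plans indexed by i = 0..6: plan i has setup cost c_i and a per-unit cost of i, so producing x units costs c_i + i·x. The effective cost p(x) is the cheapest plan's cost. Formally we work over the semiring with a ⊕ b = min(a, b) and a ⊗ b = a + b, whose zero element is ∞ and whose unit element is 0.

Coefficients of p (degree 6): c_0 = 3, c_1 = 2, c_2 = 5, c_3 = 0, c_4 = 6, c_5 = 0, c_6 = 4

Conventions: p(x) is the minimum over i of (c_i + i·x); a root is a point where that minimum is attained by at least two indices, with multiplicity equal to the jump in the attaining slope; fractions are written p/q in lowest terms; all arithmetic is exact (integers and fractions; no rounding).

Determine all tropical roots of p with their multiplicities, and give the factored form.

hull edge (i=0, c=3) to (i=3, c=0): slope -1, span 3
hull edge (i=3, c=0) to (i=5, c=0): slope 0, span 2
hull edge (i=5, c=0) to (i=6, c=4): slope 4, span 1
Factored form: p(x) = 4 ⊗ (x ⊕ (-4)) ⊗ (x ⊕ 0) ⊗ (x ⊕ 0) ⊗ (x ⊕ 1) ⊗ (x ⊕ 1) ⊗ (x ⊕ 1)
Answer: roots = -4 (mult 1), 0 (mult 2), 1 (mult 3)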